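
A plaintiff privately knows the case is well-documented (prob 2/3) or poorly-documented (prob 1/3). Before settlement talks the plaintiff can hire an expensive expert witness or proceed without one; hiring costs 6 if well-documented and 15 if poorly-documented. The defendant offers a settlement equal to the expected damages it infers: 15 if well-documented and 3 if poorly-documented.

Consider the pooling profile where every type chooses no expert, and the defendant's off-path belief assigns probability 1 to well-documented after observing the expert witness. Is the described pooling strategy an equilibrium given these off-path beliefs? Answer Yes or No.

Yes

On path, the defendant holds the prior and pays 2/3·15 + 1/3·3 = 11. Off path (the expert witness), believing well-documented, it pays 15.
well-documented: no expert nets 11; the expert witness nets 15 − 6 = 9. well-documented stays.
poorly-documented: no expert nets 11; the expert witness nets 15 − 15 = 0. poorly-documented stays.
No type deviates, so pooling is sustained.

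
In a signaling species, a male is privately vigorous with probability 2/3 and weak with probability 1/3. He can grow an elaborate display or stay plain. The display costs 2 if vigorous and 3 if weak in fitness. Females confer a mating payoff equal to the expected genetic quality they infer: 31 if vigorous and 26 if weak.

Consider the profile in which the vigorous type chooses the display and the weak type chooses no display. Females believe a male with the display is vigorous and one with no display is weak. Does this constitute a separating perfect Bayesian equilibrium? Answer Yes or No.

Under these beliefs, the display earns mating payoff 31 and no display earns mating payoff 26.
vigorous: the display nets 31 − 2 = 29; no display nets 26. vigorous prefers the display.
weak: the display nets 31 − 3 = 28; no display nets 26. weak would deviate to the display.
weak has a profitable deviation, so the profile is not an equilibrium.

No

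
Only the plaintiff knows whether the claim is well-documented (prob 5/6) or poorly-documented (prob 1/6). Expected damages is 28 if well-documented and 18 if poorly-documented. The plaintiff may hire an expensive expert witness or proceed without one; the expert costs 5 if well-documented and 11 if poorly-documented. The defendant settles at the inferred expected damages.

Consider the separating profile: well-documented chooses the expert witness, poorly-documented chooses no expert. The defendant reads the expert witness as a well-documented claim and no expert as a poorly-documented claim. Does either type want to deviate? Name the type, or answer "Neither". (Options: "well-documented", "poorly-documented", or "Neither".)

Neither

The expert witness pays 28; no expert pays 18.
well-documented: assigned the expert witness, nets 28 − 5 = 23; deviating to no expert nets 18.
poorly-documented: assigned no expert, nets 18; deviating to the expert witness nets 28 − 11 = 17.
Both types strictly prefer their assigned action; no profitable deviation.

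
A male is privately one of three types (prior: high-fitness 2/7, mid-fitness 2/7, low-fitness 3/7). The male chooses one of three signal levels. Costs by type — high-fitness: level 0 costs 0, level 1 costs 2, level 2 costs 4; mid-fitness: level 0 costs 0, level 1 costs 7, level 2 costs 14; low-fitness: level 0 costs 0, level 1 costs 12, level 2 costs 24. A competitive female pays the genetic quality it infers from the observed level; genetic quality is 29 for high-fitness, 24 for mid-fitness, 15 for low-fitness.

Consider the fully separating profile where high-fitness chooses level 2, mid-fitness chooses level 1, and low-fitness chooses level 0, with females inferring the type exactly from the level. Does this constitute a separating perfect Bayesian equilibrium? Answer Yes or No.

Yes

Separating mating payoffs: level 2 → 29, level 1 → 24, level 0 → 15.
high-fitness (assigned level 2): level 0: 15 − 0 = 15; level 1: 24 − 2 = 22; level 2: 29 − 4 = 25. high-fitness stays.
mid-fitness (assigned level 1): level 0: 15 − 0 = 15; level 1: 24 − 7 = 17; level 2: 29 − 14 = 15. mid-fitness stays.
low-fitness (assigned level 0): level 0: 15 − 0 = 15; level 1: 24 − 12 = 12; level 2: 29 − 24 = 5. low-fitness stays.
Every type prefers its assigned level; separation holds.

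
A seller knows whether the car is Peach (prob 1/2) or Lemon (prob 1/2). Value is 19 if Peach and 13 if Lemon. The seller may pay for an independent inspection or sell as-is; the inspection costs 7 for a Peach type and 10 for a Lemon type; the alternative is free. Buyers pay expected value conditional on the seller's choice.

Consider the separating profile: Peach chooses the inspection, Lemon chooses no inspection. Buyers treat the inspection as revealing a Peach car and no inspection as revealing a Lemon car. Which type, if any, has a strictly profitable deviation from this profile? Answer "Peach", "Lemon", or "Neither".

The inspection pays 19; no inspection pays 13.
Peach: assigned the inspection, nets 19 − 7 = 12; deviating to no inspection nets 13.
Lemon: assigned no inspection, nets 13; deviating to the inspection nets 19 − 10 = 9.
The Peach type gains 1 by deviating.

Peach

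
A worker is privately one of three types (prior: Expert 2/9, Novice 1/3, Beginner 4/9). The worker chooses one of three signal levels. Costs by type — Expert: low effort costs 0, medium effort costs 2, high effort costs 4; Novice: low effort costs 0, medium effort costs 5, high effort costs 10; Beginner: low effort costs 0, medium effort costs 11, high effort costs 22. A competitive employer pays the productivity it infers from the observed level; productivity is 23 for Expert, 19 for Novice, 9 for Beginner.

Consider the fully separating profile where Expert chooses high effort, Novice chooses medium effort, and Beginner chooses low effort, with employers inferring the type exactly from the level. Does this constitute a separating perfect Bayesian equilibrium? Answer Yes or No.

Separating wages: high effort → 23, medium effort → 19, low effort → 9.
Expert (assigned high effort): low effort: 9 − 0 = 9; medium effort: 19 − 2 = 17; high effort: 23 − 4 = 19. Expert stays.
Novice (assigned medium effort): low effort: 9 − 0 = 9; medium effort: 19 − 5 = 14; high effort: 23 − 10 = 13. Novice stays.
Beginner (assigned low effort): low effort: 9 − 0 = 9; medium effort: 19 − 11 = 8; high effort: 23 − 22 = 1. Beginner stays.
Every type prefers its assigned level; separation holds.

Yes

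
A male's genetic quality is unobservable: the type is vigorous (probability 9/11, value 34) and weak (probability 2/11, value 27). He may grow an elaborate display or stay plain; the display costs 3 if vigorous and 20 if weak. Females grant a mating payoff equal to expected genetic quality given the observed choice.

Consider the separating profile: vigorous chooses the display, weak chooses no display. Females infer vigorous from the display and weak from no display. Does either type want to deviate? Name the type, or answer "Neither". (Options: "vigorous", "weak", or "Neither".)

The display pays 34; no display pays 27.
vigorous: assigned the display, nets 34 − 3 = 31; deviating to no display nets 27.
weak: assigned no display, nets 27; deviating to the display nets 34 − 20 = 14.
Both types strictly prefer their assigned action; no profitable deviation.

Neither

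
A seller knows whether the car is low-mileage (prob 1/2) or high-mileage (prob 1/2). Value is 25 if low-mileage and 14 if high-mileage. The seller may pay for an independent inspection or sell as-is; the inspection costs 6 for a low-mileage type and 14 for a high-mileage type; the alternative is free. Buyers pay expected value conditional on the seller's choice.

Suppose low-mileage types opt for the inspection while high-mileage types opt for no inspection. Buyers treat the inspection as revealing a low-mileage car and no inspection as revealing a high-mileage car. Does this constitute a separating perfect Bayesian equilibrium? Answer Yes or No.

Yes

Under these beliefs, the inspection earns price 25 and no inspection earns price 14.
low-mileage: the inspection nets 25 − 6 = 19; no inspection nets 14. low-mileage prefers the inspection.
high-mileage: the inspection nets 25 − 14 = 11; no inspection nets 14. high-mileage prefers no inspection.
Neither type deviates, so the separating profile is an equilibrium.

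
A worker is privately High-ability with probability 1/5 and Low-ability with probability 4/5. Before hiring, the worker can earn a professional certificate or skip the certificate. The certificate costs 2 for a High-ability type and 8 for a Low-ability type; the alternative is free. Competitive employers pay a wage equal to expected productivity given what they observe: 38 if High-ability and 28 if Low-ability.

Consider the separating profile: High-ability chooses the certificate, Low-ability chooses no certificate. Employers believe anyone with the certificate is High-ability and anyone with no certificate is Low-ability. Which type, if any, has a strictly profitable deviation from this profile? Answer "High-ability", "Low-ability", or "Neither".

The certificate pays 38; no certificate pays 28.
High-ability: assigned the certificate, nets 38 − 2 = 36; deviating to no certificate nets 28.
Low-ability: assigned no certificate, nets 28; deviating to the certificate nets 38 − 8 = 30.
The Low-ability type gains 2 by deviating.

Low-ability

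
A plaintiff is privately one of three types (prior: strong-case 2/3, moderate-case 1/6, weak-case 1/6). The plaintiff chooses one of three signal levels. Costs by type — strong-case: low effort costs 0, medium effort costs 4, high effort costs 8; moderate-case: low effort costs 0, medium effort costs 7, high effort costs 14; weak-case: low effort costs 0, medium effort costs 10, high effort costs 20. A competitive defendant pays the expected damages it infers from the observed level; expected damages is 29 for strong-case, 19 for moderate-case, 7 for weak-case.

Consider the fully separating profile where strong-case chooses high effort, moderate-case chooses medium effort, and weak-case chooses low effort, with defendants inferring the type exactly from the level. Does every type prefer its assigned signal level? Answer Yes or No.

Separating settlements: high effort → 29, medium effort → 19, low effort → 7.
strong-case (assigned high effort): low effort: 7 − 0 = 7; medium effort: 19 − 4 = 15; high effort: 29 − 8 = 21. strong-case stays.
moderate-case (assigned medium effort): low effort: 7 − 0 = 7; medium effort: 19 − 7 = 12; high effort: 29 − 14 = 15. moderate-case prefers high effort.
weak-case (assigned low effort): low effort: 7 − 0 = 7; medium effort: 19 − 10 = 9; high effort: 29 − 20 = 9. weak-case prefers medium effort.
At least one type deviates; the separating profile fails.

No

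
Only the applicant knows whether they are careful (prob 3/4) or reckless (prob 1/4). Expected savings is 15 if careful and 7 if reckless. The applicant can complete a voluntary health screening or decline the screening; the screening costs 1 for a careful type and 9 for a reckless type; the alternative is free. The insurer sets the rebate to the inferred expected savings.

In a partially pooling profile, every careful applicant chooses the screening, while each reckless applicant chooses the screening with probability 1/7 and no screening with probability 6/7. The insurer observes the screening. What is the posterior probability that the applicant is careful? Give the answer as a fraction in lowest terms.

P(the screening) = (3/4)·1 + (1/4)·(1/7) = 11/14.
By Bayes' rule, P(careful | the screening) = (3/4) / (11/14) = 21/22.

21/22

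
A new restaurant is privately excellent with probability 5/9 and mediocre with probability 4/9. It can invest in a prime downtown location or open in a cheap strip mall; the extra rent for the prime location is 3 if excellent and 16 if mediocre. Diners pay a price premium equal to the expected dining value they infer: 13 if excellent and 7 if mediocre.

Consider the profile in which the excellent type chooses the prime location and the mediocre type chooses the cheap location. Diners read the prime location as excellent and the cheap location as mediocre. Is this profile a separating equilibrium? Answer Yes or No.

Yes

Under these beliefs, the prime location earns price premium 13 and the cheap location earns price premium 7.
excellent: the prime location nets 13 − 3 = 10; the cheap location nets 7. excellent prefers the prime location.
mediocre: the prime location nets 13 − 16 = -3; the cheap location nets 7. mediocre prefers the cheap location.
Neither type deviates, so the separating profile is an equilibrium.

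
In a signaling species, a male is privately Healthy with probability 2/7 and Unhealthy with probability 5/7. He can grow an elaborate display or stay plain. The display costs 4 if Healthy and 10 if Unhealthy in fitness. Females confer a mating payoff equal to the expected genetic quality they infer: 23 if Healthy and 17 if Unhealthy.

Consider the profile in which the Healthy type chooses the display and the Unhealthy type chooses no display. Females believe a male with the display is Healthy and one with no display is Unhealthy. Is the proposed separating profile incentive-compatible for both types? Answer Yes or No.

Under these beliefs, the display earns mating payoff 23 and no display earns mating payoff 17.
Healthy: the display nets 23 − 4 = 19; no display nets 17. Healthy prefers the display.
Unhealthy: the display nets 23 − 10 = 13; no display nets 17. Unhealthy prefers no display.
Neither type deviates, so the separating profile is an equilibrium.

Yes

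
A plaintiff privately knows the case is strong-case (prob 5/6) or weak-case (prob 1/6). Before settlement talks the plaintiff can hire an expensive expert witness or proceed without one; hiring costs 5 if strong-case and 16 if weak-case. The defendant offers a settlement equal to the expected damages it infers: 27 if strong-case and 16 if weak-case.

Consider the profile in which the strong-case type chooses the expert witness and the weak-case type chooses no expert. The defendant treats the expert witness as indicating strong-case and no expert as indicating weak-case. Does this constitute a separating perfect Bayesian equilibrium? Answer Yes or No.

Yes

Under these beliefs, the expert witness earns settlement 27 and no expert earns settlement 16.
strong-case: the expert witness nets 27 − 5 = 22; no expert nets 16. strong-case prefers the expert witness.
weak-case: the expert witness nets 27 − 16 = 11; no expert nets 16. weak-case prefers no expert.
Neither type deviates, so the separating profile is an equilibrium.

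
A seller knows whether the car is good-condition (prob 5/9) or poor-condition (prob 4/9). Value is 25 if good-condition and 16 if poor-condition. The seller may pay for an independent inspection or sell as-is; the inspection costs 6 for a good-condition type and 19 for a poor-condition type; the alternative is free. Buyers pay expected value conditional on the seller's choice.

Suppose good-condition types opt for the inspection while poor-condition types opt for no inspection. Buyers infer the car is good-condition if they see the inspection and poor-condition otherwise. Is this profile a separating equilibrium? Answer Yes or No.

Yes

Under these beliefs, the inspection earns price 25 and no inspection earns price 16.
good-condition: the inspection nets 25 − 6 = 19; no inspection nets 16. good-condition prefers the inspection.
poor-condition: the inspection nets 25 − 19 = 6; no inspection nets 16. poor-condition prefers no inspection.
Neither type deviates, so the separating profile is an equilibrium.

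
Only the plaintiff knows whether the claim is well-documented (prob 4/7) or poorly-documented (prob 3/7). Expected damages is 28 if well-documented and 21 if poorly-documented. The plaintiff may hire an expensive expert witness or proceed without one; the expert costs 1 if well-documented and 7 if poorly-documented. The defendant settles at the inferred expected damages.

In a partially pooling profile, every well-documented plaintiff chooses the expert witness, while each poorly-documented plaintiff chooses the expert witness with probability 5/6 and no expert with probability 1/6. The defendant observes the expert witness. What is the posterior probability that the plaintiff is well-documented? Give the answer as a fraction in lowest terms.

8/13

P(the expert witness) = (4/7)·1 + (3/7)·(5/6) = 13/14.
By Bayes' rule, P(well-documented | the expert witness) = (4/7) / (13/14) = 8/13.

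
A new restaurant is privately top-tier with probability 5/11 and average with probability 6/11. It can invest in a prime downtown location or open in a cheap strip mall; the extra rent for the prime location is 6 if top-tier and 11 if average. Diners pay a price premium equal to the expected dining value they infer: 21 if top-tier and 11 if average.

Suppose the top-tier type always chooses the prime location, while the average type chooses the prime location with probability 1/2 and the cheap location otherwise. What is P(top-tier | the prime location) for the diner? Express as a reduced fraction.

P(the prime location) = (5/11)·1 + (6/11)·(1/2) = 8/11.
By Bayes' rule, P(top-tier | the prime location) = (5/11) / (8/11) = 5/8.

5/8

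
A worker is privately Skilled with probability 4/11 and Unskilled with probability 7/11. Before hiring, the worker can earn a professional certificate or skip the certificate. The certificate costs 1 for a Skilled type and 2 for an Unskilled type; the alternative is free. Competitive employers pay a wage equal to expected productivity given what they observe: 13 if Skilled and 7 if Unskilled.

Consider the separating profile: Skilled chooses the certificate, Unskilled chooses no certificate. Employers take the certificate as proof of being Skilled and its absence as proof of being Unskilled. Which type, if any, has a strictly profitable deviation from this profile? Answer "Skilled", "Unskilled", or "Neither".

The certificate pays 13; no certificate pays 7.
Skilled: assigned the certificate, nets 13 − 1 = 12; deviating to no certificate nets 7.
Unskilled: assigned no certificate, nets 7; deviating to the certificate nets 13 − 2 = 11.
The Unskilled type gains 4 by deviating.

Unskilled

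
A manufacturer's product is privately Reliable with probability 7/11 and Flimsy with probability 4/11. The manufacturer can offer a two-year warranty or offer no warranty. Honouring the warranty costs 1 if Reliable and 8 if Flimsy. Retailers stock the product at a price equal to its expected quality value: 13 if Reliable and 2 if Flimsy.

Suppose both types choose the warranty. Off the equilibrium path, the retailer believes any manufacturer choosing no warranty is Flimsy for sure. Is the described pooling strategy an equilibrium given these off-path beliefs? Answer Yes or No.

No

On path, the retailer holds the prior and pays 7/11·13 + 4/11·2 = 9. Off path (no warranty), believing Flimsy, it pays 2.
Reliable: the warranty nets 9 − 1 = 8; no warranty nets 2. Reliable stays.
Flimsy: the warranty nets 9 − 8 = 1; no warranty nets 2. Flimsy would deviate.
A type deviates, so pooling fails.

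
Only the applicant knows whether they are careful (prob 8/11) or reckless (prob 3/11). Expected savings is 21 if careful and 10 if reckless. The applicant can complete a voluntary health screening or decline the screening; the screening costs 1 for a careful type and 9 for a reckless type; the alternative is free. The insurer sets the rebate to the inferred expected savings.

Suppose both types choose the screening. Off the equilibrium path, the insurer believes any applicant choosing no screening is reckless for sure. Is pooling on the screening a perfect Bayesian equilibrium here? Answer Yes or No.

On path, the insurer holds the prior and pays 8/11·21 + 3/11·10 = 18. Off path (no screening), believing reckless, it pays 10.
careful: the screening nets 18 − 1 = 17; no screening nets 10. careful stays.
reckless: the screening nets 18 − 9 = 9; no screening nets 10. reckless would deviate.
A type deviates, so pooling fails.

No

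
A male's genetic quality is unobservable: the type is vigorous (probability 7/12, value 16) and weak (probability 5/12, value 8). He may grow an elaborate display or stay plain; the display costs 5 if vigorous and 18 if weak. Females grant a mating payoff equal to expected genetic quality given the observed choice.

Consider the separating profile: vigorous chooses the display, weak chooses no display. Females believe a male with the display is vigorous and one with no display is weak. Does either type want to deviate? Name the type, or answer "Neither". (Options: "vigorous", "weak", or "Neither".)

Neither

The display pays 16; no display pays 8.
vigorous: assigned the display, nets 16 − 5 = 11; deviating to no display nets 8.
weak: assigned no display, nets 8; deviating to the display nets 16 − 18 = -2.
Both types strictly prefer their assigned action; no profitable deviation.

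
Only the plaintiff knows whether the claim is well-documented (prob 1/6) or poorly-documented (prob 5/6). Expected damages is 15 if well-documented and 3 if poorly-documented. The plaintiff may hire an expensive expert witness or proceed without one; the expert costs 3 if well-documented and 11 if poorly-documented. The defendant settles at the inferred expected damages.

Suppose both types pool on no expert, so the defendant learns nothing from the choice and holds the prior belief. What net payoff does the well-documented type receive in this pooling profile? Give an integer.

5

Pooled settlement = 1/6·15 + 5/6·3 = 5.
well-documented pays no cost for no expert, so net payoff = 5.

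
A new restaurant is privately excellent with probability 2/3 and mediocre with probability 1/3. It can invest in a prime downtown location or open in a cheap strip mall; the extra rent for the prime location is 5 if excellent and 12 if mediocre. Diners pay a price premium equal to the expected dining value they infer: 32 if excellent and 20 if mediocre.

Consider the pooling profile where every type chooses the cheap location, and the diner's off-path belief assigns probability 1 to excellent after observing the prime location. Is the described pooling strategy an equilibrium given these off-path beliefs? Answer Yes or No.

On path, the diner holds the prior and pays 2/3·32 + 1/3·20 = 28. Off path (the prime location), believing excellent, it pays 32.
excellent: the cheap location nets 28; the prime location nets 32 − 5 = 27. excellent stays.
mediocre: the cheap location nets 28; the prime location nets 32 − 12 = 20. mediocre stays.
No type deviates, so pooling is sustained.

Yes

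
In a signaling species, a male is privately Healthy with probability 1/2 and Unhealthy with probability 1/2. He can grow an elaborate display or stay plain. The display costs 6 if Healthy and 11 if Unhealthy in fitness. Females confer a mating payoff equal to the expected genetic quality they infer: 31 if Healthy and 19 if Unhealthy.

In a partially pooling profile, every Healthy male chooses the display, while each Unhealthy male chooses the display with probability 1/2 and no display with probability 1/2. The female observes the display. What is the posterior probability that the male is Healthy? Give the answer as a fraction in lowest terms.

2/3

P(the display) = (1/2)·1 + (1/2)·(1/2) = 3/4.
By Bayes' rule, P(Healthy | the display) = (1/2) / (3/4) = 2/3.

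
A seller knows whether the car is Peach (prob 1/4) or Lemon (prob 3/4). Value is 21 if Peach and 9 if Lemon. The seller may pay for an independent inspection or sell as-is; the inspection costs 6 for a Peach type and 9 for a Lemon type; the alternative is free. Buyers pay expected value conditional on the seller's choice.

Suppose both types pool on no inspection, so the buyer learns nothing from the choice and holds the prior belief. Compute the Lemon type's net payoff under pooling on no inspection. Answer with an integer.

Pooled price = 1/4·21 + 3/4·9 = 12.
Lemon pays no cost for no inspection, so net payoff = 12.

12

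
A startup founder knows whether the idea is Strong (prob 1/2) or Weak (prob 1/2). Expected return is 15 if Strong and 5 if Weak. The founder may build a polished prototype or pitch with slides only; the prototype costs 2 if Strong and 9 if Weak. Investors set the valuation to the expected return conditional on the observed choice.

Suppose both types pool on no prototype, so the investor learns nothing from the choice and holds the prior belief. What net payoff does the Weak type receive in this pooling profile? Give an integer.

Pooled valuation = 1/2·15 + 1/2·5 = 10.
Weak pays no cost for no prototype, so net payoff = 10.

10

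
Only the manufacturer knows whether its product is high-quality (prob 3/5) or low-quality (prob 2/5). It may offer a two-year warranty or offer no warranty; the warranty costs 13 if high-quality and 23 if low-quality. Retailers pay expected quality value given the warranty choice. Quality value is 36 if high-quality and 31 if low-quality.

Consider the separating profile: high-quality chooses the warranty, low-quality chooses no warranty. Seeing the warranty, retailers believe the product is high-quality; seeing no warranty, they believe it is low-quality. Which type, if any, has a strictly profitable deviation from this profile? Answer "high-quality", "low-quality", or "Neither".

high-quality

The warranty pays 36; no warranty pays 31.
high-quality: assigned the warranty, nets 36 − 13 = 23; deviating to no warranty nets 31.
low-quality: assigned no warranty, nets 31; deviating to the warranty nets 36 − 23 = 13.
The high-quality type gains 8 by deviating.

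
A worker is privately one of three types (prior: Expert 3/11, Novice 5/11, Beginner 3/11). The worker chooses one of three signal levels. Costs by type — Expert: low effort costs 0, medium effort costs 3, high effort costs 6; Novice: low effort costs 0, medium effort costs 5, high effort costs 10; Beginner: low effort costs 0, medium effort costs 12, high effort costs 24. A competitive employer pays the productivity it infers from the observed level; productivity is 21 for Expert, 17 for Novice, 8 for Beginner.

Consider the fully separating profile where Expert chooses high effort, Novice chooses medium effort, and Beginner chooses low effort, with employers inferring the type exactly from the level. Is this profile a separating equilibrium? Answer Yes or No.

Separating wages: high effort → 21, medium effort → 17, low effort → 8.
Expert (assigned high effort): low effort: 8 − 0 = 8; medium effort: 17 − 3 = 14; high effort: 21 − 6 = 15. Expert stays.
Novice (assigned medium effort): low effort: 8 − 0 = 8; medium effort: 17 − 5 = 12; high effort: 21 − 10 = 11. Novice stays.
Beginner (assigned low effort): low effort: 8 − 0 = 8; medium effort: 17 − 12 = 5; high effort: 21 − 24 = -3. Beginner stays.
Every type prefers its assigned level; separation holds.

Yes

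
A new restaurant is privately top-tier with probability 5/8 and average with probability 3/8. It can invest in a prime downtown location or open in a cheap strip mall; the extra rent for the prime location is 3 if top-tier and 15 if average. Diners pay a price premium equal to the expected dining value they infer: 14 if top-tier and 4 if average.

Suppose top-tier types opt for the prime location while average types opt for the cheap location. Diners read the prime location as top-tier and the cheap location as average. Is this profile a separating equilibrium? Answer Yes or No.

Under these beliefs, the prime location earns price premium 14 and the cheap location earns price premium 4.
top-tier: the prime location nets 14 − 3 = 11; the cheap location nets 4. top-tier prefers the prime location.
average: the prime location nets 14 − 15 = -1; the cheap location nets 4. average prefers the cheap location.
Neither type deviates, so the separating profile is an equilibrium.

Yes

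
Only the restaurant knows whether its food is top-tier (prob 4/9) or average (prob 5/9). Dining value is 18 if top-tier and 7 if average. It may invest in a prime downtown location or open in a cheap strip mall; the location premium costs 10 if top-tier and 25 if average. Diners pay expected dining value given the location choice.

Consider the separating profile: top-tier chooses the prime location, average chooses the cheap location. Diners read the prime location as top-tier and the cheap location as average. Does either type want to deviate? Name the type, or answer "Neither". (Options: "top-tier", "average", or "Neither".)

Neither

The prime location pays 18; the cheap location pays 7.
top-tier: assigned the prime location, nets 18 − 10 = 8; deviating to the cheap location nets 7.
average: assigned the cheap location, nets 7; deviating to the prime location nets 18 − 25 = -7.
Both types strictly prefer their assigned action; no profitable deviation.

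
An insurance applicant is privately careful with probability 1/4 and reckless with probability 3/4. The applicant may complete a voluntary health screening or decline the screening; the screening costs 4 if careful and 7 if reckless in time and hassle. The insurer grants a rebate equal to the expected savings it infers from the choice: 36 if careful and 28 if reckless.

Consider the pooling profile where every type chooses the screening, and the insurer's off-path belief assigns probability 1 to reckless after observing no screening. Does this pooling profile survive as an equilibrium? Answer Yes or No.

No

On path, the insurer holds the prior and pays 1/4·36 + 3/4·28 = 30. Off path (no screening), believing reckless, it pays 28.
careful: the screening nets 30 − 4 = 26; no screening nets 28. careful would deviate.
reckless: the screening nets 30 − 7 = 23; no screening nets 28. reckless would deviate.
A type deviates, so pooling fails.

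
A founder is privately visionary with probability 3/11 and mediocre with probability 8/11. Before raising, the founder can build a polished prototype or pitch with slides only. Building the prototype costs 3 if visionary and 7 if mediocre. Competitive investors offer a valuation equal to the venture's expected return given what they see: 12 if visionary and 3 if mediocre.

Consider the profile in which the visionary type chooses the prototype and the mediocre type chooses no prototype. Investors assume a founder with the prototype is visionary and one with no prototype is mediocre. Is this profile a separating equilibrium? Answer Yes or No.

Under these beliefs, the prototype earns valuation 12 and no prototype earns valuation 3.
visionary: the prototype nets 12 − 3 = 9; no prototype nets 3. visionary prefers the prototype.
mediocre: the prototype nets 12 − 7 = 5; no prototype nets 3. mediocre would deviate to the prototype.
mediocre has a profitable deviation, so the profile is not an equilibrium.

No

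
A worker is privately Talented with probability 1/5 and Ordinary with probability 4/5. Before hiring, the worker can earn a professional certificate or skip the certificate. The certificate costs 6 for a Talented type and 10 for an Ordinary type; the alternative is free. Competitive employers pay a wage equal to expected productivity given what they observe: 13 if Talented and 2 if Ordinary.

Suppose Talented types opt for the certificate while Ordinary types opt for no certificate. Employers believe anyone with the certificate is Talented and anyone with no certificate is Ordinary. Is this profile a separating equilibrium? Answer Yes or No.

No

Under these beliefs, the certificate earns wage 13 and no certificate earns wage 2.
Talented: the certificate nets 13 − 6 = 7; no certificate nets 2. Talented prefers the certificate.
Ordinary: the certificate nets 13 − 10 = 3; no certificate nets 2. Ordinary would deviate to the certificate.
Ordinary has a profitable deviation, so the profile is not an equilibrium.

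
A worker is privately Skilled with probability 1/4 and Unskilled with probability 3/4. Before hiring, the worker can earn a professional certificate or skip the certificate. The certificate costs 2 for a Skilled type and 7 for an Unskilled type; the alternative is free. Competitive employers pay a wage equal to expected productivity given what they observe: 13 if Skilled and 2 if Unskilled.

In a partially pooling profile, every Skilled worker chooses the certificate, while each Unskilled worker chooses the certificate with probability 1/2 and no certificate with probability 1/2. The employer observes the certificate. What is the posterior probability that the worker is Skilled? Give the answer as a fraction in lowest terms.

P(the certificate) = (1/4)·1 + (3/4)·(1/2) = 5/8.
By Bayes' rule, P(Skilled | the certificate) = (1/4) / (5/8) = 2/5.

2/5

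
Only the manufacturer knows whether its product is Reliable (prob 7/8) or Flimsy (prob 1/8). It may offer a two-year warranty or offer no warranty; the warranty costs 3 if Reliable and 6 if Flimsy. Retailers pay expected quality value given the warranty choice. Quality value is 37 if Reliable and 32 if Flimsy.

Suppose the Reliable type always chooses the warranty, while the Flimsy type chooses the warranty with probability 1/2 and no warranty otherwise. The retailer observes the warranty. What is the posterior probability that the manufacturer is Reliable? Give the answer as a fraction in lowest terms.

14/15

P(the warranty) = (7/8)·1 + (1/8)·(1/2) = 15/16.
By Bayes' rule, P(Reliable | the warranty) = (7/8) / (15/16) = 14/15.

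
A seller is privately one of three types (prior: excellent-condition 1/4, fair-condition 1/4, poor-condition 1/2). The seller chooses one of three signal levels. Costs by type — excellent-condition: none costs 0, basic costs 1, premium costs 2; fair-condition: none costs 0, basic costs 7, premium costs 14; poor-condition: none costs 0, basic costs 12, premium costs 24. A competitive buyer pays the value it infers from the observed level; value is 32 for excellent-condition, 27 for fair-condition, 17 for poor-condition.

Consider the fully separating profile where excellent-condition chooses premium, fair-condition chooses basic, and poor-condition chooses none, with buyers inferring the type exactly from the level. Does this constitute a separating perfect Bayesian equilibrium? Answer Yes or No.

Yes

Separating prices: premium → 32, basic → 27, none → 17.
excellent-condition (assigned premium): none: 17 − 0 = 17; basic: 27 − 1 = 26; premium: 32 − 2 = 30. excellent-condition stays.
fair-condition (assigned basic): none: 17 − 0 = 17; basic: 27 − 7 = 20; premium: 32 − 14 = 18. fair-condition stays.
poor-condition (assigned none): none: 17 − 0 = 17; basic: 27 − 12 = 15; premium: 32 − 24 = 8. poor-condition stays.
Every type prefers its assigned level; separation holds.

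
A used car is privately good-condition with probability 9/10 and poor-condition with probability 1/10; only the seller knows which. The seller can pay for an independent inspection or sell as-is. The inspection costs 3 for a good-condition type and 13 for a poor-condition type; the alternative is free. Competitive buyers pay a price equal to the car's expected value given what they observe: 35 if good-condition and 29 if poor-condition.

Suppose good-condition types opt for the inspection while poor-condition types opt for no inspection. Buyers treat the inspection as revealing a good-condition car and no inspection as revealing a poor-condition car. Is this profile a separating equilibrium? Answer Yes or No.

Yes

Under these beliefs, the inspection earns price 35 and no inspection earns price 29.
good-condition: the inspection nets 35 − 3 = 32; no inspection nets 29. good-condition prefers the inspection.
poor-condition: the inspection nets 35 − 13 = 22; no inspection nets 29. poor-condition prefers no inspection.
Neither type deviates, so the separating profile is an equilibrium.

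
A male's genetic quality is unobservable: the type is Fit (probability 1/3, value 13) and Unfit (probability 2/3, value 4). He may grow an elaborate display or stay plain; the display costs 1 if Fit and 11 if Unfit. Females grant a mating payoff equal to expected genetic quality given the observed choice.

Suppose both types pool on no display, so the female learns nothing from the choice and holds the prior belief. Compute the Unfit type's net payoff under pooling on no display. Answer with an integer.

Pooled mating payoff = 1/3·13 + 2/3·4 = 7.
Unfit pays no cost for no display, so net payoff = 7.

7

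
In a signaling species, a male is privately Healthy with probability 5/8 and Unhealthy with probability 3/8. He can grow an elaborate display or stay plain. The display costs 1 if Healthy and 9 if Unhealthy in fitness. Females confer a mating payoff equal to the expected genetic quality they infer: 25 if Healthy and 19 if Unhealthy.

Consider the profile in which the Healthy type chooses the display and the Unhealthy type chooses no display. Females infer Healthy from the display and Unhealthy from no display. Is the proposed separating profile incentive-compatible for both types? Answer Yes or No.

Under these beliefs, the display earns mating payoff 25 and no display earns mating payoff 19.
Healthy: the display nets 25 − 1 = 24; no display nets 19. Healthy prefers the display.
Unhealthy: the display nets 25 − 9 = 16; no display nets 19. Unhealthy prefers no display.
Neither type deviates, so the separating profile is an equilibrium.

Yes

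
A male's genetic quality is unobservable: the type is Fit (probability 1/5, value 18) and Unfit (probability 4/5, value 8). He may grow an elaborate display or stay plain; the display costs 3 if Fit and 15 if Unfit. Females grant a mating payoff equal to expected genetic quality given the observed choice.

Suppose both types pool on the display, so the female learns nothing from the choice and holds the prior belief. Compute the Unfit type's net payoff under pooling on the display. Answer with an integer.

Pooled mating payoff = 1/5·18 + 4/5·8 = 10.
Unfit pays cost 15 for the display, so net payoff = 10 − 15 = -5.

-5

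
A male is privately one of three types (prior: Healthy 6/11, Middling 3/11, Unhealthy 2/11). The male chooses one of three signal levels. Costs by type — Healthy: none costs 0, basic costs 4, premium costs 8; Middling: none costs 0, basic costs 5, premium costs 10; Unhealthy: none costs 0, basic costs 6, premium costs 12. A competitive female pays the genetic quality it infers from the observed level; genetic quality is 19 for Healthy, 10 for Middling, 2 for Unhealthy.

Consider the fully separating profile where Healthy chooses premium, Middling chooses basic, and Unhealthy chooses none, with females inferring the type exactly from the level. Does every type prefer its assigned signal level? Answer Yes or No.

Separating mating payoffs: premium → 19, basic → 10, none → 2.
Healthy (assigned premium): none: 2 − 0 = 2; basic: 10 − 4 = 6; premium: 19 − 8 = 11. Healthy stays.
Middling (assigned basic): none: 2 − 0 = 2; basic: 10 − 5 = 5; premium: 19 − 10 = 9. Middling prefers premium.
Unhealthy (assigned none): none: 2 − 0 = 2; basic: 10 − 6 = 4; premium: 19 − 12 = 7. Unhealthy prefers premium.
At least one type deviates; the separating profile fails.

No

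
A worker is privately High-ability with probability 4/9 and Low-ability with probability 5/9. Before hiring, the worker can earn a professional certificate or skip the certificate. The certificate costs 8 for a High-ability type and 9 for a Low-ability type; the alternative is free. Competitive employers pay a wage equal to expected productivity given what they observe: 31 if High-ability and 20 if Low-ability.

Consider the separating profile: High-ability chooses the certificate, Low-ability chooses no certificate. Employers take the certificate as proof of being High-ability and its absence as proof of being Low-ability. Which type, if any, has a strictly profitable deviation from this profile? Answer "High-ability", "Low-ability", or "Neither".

Low-ability

The certificate pays 31; no certificate pays 20.
High-ability: assigned the certificate, nets 31 − 8 = 23; deviating to no certificate nets 20.
Low-ability: assigned no certificate, nets 20; deviating to the certificate nets 31 − 9 = 22.
The Low-ability type gains 2 by deviating.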